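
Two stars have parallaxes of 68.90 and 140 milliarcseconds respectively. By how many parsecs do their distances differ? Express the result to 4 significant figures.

d_A = 1/0.06890″ = 14.514 pc; d_B = 1/0.1400″ = 7.1429 pc.
|d_B − d_A| = |7.1429 − 14.514| = 7.3711 pc.

7.371 pc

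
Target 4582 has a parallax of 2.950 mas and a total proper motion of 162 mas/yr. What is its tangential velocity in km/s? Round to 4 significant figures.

d = 1/p = 1/0.002950″ = 338.98 pc.
μ = 162 mas/yr = 0.162 ″/yr.
v_t = 4.74 × μ × d = 4.74 × 0.162 × 338.98 = 260.3 km/s.

260.3 km/s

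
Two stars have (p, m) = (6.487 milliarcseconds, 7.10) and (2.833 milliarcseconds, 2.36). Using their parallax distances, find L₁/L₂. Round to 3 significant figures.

d₁ = 1/p₁ = 1/0.006487″ = 154.15 pc; d₂ = 1/p₂ = 1/0.002833″ = 352.98 pc.
M₁ = m₁ − 5 log₁₀ d₁ + 5 = 7.10 − 10.9397 + 5 = 1.1603.
M₂ = 2.36 − 12.7388 + 5 = -5.3788.
L₁/L₂ = 10^(0.4(M₂ − M₁)) = 10^(0.4 × (-6.5391)) = 10^(-2.61564) = 0.002423.

L₁/L₂ = 0.00242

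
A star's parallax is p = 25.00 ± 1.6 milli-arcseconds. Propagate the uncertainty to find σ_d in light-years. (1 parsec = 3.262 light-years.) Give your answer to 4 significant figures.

8.351 ly

d = 1/p, so σ_d = σ_p / p².
σ_d = 0.00160 / (0.02500)² = 0.00160 / 0.000625 = 2.56 pc = 2.56 × 3.262 ly = 8.3507 ly.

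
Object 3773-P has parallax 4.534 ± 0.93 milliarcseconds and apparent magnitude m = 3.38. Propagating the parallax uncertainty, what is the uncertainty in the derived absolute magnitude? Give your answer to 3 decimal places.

σ_M = 0.445 mag

M = m − 5 log₁₀ d + 5 = m + 5 log₁₀ p + 5, so ∂M/∂p = 5/(p ln 10).
σ_M = (5/ln 10) · (σ_p/p) = 2.1715 × 0.93/4.534 = 2.1715 × 0.20512 = 0.44542.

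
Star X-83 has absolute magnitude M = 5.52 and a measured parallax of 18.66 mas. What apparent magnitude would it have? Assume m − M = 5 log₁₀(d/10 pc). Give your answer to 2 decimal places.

d = 1/p = 1/0.01866″ = 53.591 pc.
m − M = 5 log₁₀ d − 5 = 5 log₁₀(53.591) − 5 = 8.6455 − 5 = 3.6455.
m = M + (m − M) = 5.52 + 3.6455 = 9.17.

m = 9.17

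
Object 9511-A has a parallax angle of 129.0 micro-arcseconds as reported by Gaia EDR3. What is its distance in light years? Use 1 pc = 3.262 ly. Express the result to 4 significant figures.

p = 129.0 micro-arcseconds = 0.0001290 arcsec.
d = 1/p = 1/0.0001290 = 7751.9 pc.
In light-years: 7751.9 × 3.262 = 25287 ly.

25290 light years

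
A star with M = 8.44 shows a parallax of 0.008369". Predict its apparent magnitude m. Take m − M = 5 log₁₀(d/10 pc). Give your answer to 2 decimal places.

d = 1/p = 1/0.008369″ = 119.49 pc.
m − M = 5 log₁₀ d − 5 = 5 log₁₀(119.49) − 5 = 10.3867 − 5 = 5.3867.
m = M + (m − M) = 8.44 + 5.3867 = 13.83.

m = 13.83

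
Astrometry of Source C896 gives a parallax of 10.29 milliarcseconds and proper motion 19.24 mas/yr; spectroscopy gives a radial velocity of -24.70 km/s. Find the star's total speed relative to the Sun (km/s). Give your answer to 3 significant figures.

d = 1/p = 1/0.01029″ = 97.182 pc.
μ = 19.24 mas/yr = 0.01924 ″/yr.
v_t = 4.740 μ d = 4.740 × 0.01924 × 97.182 = 8.8628 km/s.
v = √(v_r² + v_t²) = √((-24.70)² + 8.8628²) = √688.639 = 26.242 km/s.

26.2 km/s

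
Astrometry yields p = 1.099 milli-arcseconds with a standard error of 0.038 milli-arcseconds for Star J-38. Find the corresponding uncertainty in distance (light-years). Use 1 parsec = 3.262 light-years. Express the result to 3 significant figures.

103 ly

d = 1/p, so σ_d = σ_p / p².
σ_d = 0.0000380 / (0.001099)² = 0.0000380 / 0.0000012078 = 31.462 pc = 31.462 × 3.262 ly = 102.63 ly.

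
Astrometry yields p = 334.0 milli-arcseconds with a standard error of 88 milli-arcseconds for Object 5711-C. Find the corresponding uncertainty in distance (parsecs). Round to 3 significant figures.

0.789 pc

d = 1/p, so σ_d = σ_p / p².
σ_d = 0.0880 / (0.3340)² = 0.0880 / 0.11156 = 0.78881 pc.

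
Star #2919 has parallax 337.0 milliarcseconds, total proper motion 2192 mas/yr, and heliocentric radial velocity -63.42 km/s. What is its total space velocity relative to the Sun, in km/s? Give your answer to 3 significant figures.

70.5 km/s

d = 1/p = 1/0.3370″ = 2.9674 pc.
μ = 2192 mas/yr = 2.192 ″/yr.
v_t = 4.740 μ d = 4.740 × 2.192 × 2.9674 = 30.832 km/s.
v = √(v_r² + v_t²) = √((-63.42)² + 30.832²) = √4972.71 = 70.517 km/s.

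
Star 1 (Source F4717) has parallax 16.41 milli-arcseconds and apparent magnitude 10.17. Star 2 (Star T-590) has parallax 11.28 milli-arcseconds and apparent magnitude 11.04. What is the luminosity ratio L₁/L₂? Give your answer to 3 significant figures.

L₁/L₂ = 1.05

d₁ = 1/p₁ = 1/0.01641″ = 60.938 pc; d₂ = 1/p₂ = 1/0.01128″ = 88.652 pc.
M₁ = m₁ − 5 log₁₀ d₁ + 5 = 10.17 − 8.9244 + 5 = 6.2456.
M₂ = 11.04 − 9.7384 + 5 = 6.3016.
L₁/L₂ = 10^(0.4(M₂ − M₁)) = 10^(0.4 × 0.0560) = 10^0.02240 = 1.0529.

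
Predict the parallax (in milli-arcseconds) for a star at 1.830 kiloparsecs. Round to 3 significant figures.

d = 1.830 kpc = 1830 pc.
p = 1/d = 1/1830 = 0.00054645 arcsec.
= 0.00054645 × 1000 = 0.54645 mas.

0.546 mas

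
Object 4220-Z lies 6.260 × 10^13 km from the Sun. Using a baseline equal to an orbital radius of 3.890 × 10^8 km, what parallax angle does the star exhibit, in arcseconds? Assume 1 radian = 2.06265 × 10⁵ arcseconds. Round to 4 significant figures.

θ ≈ B/d = (3.890 × 10^8) / (6.260 × 10^13) = 6.2141 × 10^-6 rad.
In arcseconds: 6.2141 × 10^-6 × 206265 = 1.2818″.

1.282 arcsec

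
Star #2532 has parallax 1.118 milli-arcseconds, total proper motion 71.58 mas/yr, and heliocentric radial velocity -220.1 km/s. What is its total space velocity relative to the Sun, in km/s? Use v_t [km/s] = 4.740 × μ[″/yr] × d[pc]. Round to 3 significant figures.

d = 1/p = 1/0.001118″ = 894.45 pc.
μ = 71.58 mas/yr = 0.07158 ″/yr.
v_t = 4.740 μ d = 4.740 × 0.07158 × 894.45 = 303.48 km/s.
v = √(v_r² + v_t²) = √((-220.1)² + 303.48²) = √140544 = 374.89 km/s.

375 km/s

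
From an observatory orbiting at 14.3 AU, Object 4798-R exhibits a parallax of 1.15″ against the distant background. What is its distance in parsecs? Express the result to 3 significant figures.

With baseline B (in AU) and parallax p (in arcsec), d = B/p parsecs.
d = 14.3 / 1.15 = 12.435 pc.

12.4 pc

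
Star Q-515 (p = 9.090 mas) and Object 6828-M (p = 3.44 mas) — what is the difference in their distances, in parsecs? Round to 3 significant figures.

d_A = 1/0.009090″ = 110.01 pc; d_B = 1/0.003440″ = 290.7 pc.
|d_B − d_A| = |290.7 − 110.01| = 180.69 pc.

181 pc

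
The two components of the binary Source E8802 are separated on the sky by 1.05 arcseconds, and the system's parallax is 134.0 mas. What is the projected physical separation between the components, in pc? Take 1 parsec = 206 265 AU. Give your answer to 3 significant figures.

d = 1/p = 1/0.1340″ = 7.4627 pc.
At distance d (pc), an angle of θ arcsec spans θ·d AU: s = 1.05 × 7.4627 = 7.8358 AU.
= 7.8358 / 206265 = 3.7989 × 10^-5 pc.

3.80 × 10^-5 pc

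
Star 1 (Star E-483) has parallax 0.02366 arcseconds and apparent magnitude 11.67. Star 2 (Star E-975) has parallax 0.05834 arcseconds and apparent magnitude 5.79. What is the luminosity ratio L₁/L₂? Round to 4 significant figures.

L₁/L₂ = 0.02703

d₁ = 1/p₁ = 1/0.02366″ = 42.265 pc; d₂ = 1/p₂ = 1/0.05834″ = 17.141 pc.
M₁ = m₁ − 5 log₁₀ d₁ + 5 = 11.67 − 8.1299 + 5 = 8.5401.
M₂ = 5.79 − 6.1702 + 5 = 4.6198.
L₁/L₂ = 10^(0.4(M₂ − M₁)) = 10^(0.4 × (-3.9203)) = 10^(-1.56812) = 0.027032.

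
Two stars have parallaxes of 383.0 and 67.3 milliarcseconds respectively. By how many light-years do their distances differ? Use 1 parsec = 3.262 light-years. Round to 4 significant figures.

39.95 ly

d_A = 1/0.3830″ = 2.611 pc; d_B = 1/0.06730″ = 14.859 pc.
|d_B − d_A| = |14.859 − 2.611| = 12.248 pc = 12.248 × 3.262 ly = 39.953 ly.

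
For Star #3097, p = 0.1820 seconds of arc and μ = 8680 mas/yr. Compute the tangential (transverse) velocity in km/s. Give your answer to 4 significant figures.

d = 1/p = 1/0.1820″ = 5.4945 pc.
μ = 8680 mas/yr = 8.68 ″/yr.
v_t = 4.74 × μ × d = 4.74 × 8.68 × 5.4945 = 226.06 km/s.

226.1 km/s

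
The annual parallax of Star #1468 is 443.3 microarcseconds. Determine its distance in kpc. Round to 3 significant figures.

p = 443.3 microarcseconds = 0.0004433 arcsec.
d = 1/p = 1/0.0004433 = 2255.8 pc.
= 2.2558 kpc.

2.26 kpc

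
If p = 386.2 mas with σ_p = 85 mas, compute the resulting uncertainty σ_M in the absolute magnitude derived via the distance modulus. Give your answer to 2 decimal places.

σ_M = 0.48 mag

M = m − 5 log₁₀ d + 5 = m + 5 log₁₀ p + 5, so ∂M/∂p = 5/(p ln 10).
σ_M = (5/ln 10) · (σ_p/p) = 2.1715 × 85/386.2 = 2.1715 × 0.22009 = 0.47793.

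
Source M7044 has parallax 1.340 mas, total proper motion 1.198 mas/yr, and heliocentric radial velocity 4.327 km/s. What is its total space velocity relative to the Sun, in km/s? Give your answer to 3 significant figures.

6.06 km/s

d = 1/p = 1/0.001340″ = 746.27 pc.
μ = 1.198 mas/yr = 0.001198 ″/yr.
v_t = 4.740 μ d = 4.740 × 0.001198 × 746.27 = 4.2377 km/s.
v = √(v_r² + v_t²) = √(4.327² + 4.2377²) = √36.681 = 6.0565 km/s.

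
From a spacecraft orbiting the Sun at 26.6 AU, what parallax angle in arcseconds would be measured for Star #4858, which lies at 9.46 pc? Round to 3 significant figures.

p (arcsec) = B (AU) / d (pc).
p = 26.6 / 9.46 = 2.8118 arcsec.

2.81 arcsec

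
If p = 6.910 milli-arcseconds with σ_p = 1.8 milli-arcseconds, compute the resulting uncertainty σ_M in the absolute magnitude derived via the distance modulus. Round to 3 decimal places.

σ_M = 0.566 mag

M = m − 5 log₁₀ d + 5 = m + 5 log₁₀ p + 5, so ∂M/∂p = 5/(p ln 10).
σ_M = (5/ln 10) · (σ_p/p) = 2.1715 × 1.8/6.910 = 2.1715 × 0.26049 = 0.56565.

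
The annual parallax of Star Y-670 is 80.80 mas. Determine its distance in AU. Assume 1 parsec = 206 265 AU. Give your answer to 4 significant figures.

p = 80.80 mas = 0.08080 arcsec.
d = 1/p = 1/0.08080 = 12.376 pc.
In AU: 12.376 × 206265 = 2.5527 × 10^6 AU.

2.553 × 10^6 AU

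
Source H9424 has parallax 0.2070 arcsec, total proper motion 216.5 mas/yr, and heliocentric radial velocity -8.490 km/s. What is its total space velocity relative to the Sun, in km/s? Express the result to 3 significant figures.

9.83 km/s

d = 1/p = 1/0.2070″ = 4.8309 pc.
μ = 216.5 mas/yr = 0.2165 ″/yr.
v_t = 4.740 μ d = 4.740 × 0.2165 × 4.8309 = 4.9575 km/s.
v = √(v_r² + v_t²) = √((-8.490)² + 4.9575²) = √96.6569 = 9.8314 km/s.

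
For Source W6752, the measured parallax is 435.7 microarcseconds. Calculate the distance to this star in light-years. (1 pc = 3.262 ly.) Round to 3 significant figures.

7490 light years

p = 435.7 microarcseconds = 0.0004357 arcsec.
d = 1/p = 1/0.0004357 = 2295.2 pc.
In light-years: 2295.2 × 3.262 = 7486.9 ly.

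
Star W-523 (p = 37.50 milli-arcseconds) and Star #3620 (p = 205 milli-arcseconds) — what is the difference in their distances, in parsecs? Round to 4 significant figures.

d_A = 1/0.03750″ = 26.667 pc; d_B = 1/0.2050″ = 4.878 pc.
|d_B − d_A| = |4.878 − 26.667| = 21.789 pc.

21.79 pc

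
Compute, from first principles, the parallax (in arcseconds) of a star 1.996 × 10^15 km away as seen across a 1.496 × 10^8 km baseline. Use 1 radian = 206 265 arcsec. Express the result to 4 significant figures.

θ ≈ B/d = (1.496 × 10^8) / (1.996 × 10^15) = 7.4950 × 10^-8 rad.
In arcseconds: 7.4950 × 10^-8 × 206265 = 0.01546″.

0.01546 arcsec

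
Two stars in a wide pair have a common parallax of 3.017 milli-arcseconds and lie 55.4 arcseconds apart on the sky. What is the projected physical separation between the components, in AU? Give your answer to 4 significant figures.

d = 1/p = 1/0.003017″ = 331.46 pc.
At distance d (pc), an angle of θ arcsec spans θ·d AU: s = 55.4 × 331.46 = 18363 AU.

18360 AU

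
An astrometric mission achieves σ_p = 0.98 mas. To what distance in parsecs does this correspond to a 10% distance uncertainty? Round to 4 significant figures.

102.0 pc

σ_d/d = σ_p/p, so the condition is σ_p/p ≤ 0.10, i.e. p ≥ σ_p/0.10.
p_min = 0.98/0.10 = 9.8 mas = 0.0098 arcsec.
d_max = 1/p_min = 1/0.0098 = 102.04 pc.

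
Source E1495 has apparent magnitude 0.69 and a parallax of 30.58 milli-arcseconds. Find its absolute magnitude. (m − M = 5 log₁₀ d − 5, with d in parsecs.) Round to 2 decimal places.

d = 1/p = 1/0.03058″ = 32.701 pc.
m − M = 5 log₁₀(32.701) − 5 = 7.5728 − 5 = 2.5728.
M = m − (m − M) = 0.69 − 2.5728 = -1.88.

M = -1.88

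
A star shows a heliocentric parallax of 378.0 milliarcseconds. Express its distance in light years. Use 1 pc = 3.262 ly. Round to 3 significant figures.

8.63 light years

p = 378.0 milliarcseconds = 0.3780 arcsec.
d = 1/p = 1/0.3780 = 2.6455 pc.
In light-years: 2.6455 × 3.262 = 8.6296 ly.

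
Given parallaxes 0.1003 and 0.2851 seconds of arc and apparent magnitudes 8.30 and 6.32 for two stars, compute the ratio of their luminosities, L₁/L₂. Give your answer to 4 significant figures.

d₁ = 1/p₁ = 1/0.1003″ = 9.9701 pc; d₂ = 1/p₂ = 1/0.2851″ = 3.5075 pc.
M₁ = m₁ − 5 log₁₀ d₁ + 5 = 8.30 − 4.9935 + 5 = 8.3065.
M₂ = 6.32 − 2.7250 + 5 = 8.5950.
L₁/L₂ = 10^(0.4(M₂ − M₁)) = 10^(0.4 × 0.2885) = 10^0.11540 = 1.3044.

L₁/L₂ = 1.304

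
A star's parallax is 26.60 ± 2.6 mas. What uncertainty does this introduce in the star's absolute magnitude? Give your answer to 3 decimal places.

σ_M = 0.212 mag

M = m − 5 log₁₀ d + 5 = m + 5 log₁₀ p + 5, so ∂M/∂p = 5/(p ln 10).
σ_M = (5/ln 10) · (σ_p/p) = 2.1715 × 2.6/26.60 = 2.1715 × 0.097744 = 0.21225.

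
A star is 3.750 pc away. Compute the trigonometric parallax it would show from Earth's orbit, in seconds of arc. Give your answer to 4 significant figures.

p = 1/d = 1/3.75 = 0.26667 arcsec.

0.2667 arcsec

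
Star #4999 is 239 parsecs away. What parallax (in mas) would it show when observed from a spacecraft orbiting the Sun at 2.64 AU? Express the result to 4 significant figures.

p (arcsec) = B (AU) / d (pc).
p = 2.64 / 239 = 0.011046 arcsec = 11.046 mas.

11.05 mas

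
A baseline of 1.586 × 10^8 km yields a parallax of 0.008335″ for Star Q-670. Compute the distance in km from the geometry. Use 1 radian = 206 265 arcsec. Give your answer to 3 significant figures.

θ = 0.008335″ = 0.008335/206265 = 4.0409 × 10^-8 rad.
d = B/θ = (1.586 × 10^8) / (4.0409 × 10^-8) = 3.9249 × 10^15 km.

3.92 × 10^15 km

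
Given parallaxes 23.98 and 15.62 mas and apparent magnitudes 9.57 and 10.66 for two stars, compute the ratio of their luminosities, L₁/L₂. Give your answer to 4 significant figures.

d₁ = 1/p₁ = 1/0.02398″ = 41.701 pc; d₂ = 1/p₂ = 1/0.01562″ = 64.02 pc.
M₁ = m₁ − 5 log₁₀ d₁ + 5 = 9.57 − 8.1007 + 5 = 6.4693.
M₂ = 10.66 − 9.0316 + 5 = 6.6284.
L₁/L₂ = 10^(0.4(M₂ − M₁)) = 10^(0.4 × 0.1591) = 10^0.06364 = 1.1578.

L₁/L₂ = 1.158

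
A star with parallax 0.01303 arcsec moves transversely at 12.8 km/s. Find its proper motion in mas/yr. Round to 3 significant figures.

d = 1/p = 1/0.01303″ = 76.746 pc.
μ = v_t / (4.74 d) = 12.8 / (4.74 × 76.746) = 12.8 / 363.78 = 0.035186 ″/yr = 35.186 mas/yr.

35.2 mas/yr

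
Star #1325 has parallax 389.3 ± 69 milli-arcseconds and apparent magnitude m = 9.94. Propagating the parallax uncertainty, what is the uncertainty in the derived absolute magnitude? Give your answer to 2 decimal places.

σ_M = 0.38 mag

M = m − 5 log₁₀ d + 5 = m + 5 log₁₀ p + 5, so ∂M/∂p = 5/(p ln 10).
σ_M = (5/ln 10) · (σ_p/p) = 2.1715 × 69/389.3 = 2.1715 × 0.17724 = 0.38488.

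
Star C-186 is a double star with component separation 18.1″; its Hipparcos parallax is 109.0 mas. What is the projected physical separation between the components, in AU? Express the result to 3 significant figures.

d = 1/p = 1/0.1090″ = 9.1743 pc.
At distance d (pc), an angle of θ arcsec spans θ·d AU: s = 18.1 × 9.1743 = 166.05 AU.

166 AU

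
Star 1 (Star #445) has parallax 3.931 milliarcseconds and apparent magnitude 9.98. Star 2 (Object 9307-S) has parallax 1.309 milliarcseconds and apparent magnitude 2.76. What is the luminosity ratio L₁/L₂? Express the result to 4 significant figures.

L₁/L₂ = 0.0001435

d₁ = 1/p₁ = 1/0.003931″ = 254.39 pc; d₂ = 1/p₂ = 1/0.001309″ = 763.94 pc.
M₁ = m₁ − 5 log₁₀ d₁ + 5 = 9.98 − 12.0275 + 5 = 2.9525.
M₂ = 2.76 − 14.4153 + 5 = -6.6553.
L₁/L₂ = 10^(0.4(M₂ − M₁)) = 10^(0.4 × (-9.6078)) = 10^(-3.84312) = 0.00014351.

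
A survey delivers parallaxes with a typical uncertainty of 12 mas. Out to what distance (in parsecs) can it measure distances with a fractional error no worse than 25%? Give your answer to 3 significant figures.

σ_d/d = σ_p/p, so the condition is σ_p/p ≤ 0.25, i.e. p ≥ σ_p/0.25.
p_min = 12/0.25 = 48 mas = 0.048 arcsec.
d_max = 1/p_min = 1/0.048 = 20.833 pc.

20.8 pc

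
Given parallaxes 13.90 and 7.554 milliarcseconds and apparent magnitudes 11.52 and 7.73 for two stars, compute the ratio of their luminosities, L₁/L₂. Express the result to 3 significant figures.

d₁ = 1/p₁ = 1/0.01390″ = 71.942 pc; d₂ = 1/p₂ = 1/0.007554″ = 132.38 pc.
M₁ = m₁ − 5 log₁₀ d₁ + 5 = 11.52 − 9.2849 + 5 = 7.2351.
M₂ = 7.73 − 10.6091 + 5 = 2.1209.
L₁/L₂ = 10^(0.4(M₂ − M₁)) = 10^(0.4 × (-5.1142)) = 10^(-2.04568) = 0.0090016.

L₁/L₂ = 0.00900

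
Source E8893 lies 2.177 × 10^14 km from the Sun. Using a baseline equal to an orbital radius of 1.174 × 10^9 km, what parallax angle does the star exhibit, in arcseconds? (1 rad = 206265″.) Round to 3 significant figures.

θ ≈ B/d = (1.174 × 10^9) / (2.177 × 10^14) = 5.3927 × 10^-6 rad.
In arcseconds: 5.3927 × 10^-6 × 206265 = 1.1123″.

1.11 arcsec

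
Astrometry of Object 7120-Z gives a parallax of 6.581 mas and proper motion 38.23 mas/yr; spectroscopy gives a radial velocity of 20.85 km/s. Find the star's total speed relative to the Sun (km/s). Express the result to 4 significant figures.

34.54 km/s

d = 1/p = 1/0.006581″ = 151.95 pc.
μ = 38.23 mas/yr = 0.03823 ″/yr.
v_t = 4.740 μ d = 4.740 × 0.03823 × 151.95 = 27.535 km/s.
v = √(v_r² + v_t²) = √(20.85² + 27.535²) = √1192.9 = 34.538 km/s.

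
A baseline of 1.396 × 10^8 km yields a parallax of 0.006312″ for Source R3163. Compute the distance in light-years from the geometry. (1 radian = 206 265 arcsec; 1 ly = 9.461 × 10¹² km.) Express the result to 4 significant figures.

θ = 0.006312″ = 0.006312/206265 = 3.0601 × 10^-8 rad.
d = B/θ = (1.396 × 10^8) / (3.0601 × 10^-8) = 4.5619 × 10^15 km = (4.5619 × 10^15) / (9.461 × 10^12) ly = 482.18 ly.

482.2 ly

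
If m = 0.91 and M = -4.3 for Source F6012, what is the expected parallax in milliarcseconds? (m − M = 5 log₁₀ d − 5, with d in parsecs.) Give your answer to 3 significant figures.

9.08 mas

m − M = 0.91 − (-4.3) = 5.21.
d = 10^((m−M)/5 + 1) = 10^2.042 = 110.15 pc.
p = 1/d = 1/110.15 = 0.0090785 arcsec = 9.0785 mas.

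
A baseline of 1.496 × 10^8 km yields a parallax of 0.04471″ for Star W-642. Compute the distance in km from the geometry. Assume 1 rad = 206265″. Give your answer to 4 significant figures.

6.902 × 10^14 km

θ = 0.04471″ = 0.04471/206265 = 2.1676 × 10^-7 rad.
d = B/θ = (1.496 × 10^8) / (2.1676 × 10^-7) = 6.9016 × 10^14 km.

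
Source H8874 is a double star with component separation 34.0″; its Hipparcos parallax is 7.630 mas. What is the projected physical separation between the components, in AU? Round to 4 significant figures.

d = 1/p = 1/0.007630″ = 131.06 pc.
At distance d (pc), an angle of θ arcsec spans θ·d AU: s = 34.0 × 131.06 = 4456 AU.

4456 AU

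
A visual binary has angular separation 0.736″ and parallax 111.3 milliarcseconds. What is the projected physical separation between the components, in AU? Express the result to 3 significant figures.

6.61 AU

d = 1/p = 1/0.1113″ = 8.9847 pc.
At distance d (pc), an angle of θ arcsec spans θ·d AU: s = 0.736 × 8.9847 = 6.6127 AU.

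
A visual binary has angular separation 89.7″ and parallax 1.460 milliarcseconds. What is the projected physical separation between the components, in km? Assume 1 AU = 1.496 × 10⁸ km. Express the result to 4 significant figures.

9.191 × 10^12 km

d = 1/p = 1/0.001460″ = 684.93 pc.
At distance d (pc), an angle of θ arcsec spans θ·d AU: s = 89.7 × 684.93 = 61438 AU.
= 61438 × 1.496 × 10⁸ km = 9.1911 × 10^12 km.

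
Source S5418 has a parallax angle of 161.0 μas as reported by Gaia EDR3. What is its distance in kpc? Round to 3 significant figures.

6.21 kpc

p = 161.0 μas = 0.0001610 arcsec.
d = 1/p = 1/0.0001610 = 6211.2 pc.
= 6.2112 kpc.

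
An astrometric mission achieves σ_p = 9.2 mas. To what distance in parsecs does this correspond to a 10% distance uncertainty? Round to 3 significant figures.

10.9 pc

σ_d/d = σ_p/p, so the condition is σ_p/p ≤ 0.10, i.e. p ≥ σ_p/0.10.
p_min = 9.2/0.10 = 92 mas = 0.092 arcsec.
d_max = 1/p_min = 1/0.092 = 10.87 pc.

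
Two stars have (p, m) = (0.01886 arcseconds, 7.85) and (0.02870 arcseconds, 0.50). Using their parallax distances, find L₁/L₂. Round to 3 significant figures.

L₁/L₂ = 0.00266

d₁ = 1/p₁ = 1/0.01886″ = 53.022 pc; d₂ = 1/p₂ = 1/0.02870″ = 34.843 pc.
M₁ = m₁ − 5 log₁₀ d₁ + 5 = 7.85 − 8.6223 + 5 = 4.2277.
M₂ = 0.50 − 7.7106 + 5 = -2.2106.
L₁/L₂ = 10^(0.4(M₂ − M₁)) = 10^(0.4 × (-6.4383)) = 10^(-2.57532) = 0.0026588.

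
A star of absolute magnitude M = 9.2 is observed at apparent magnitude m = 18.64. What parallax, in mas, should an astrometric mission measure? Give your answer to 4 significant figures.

1.294 mas

m − M = 18.64 − 9.2 = 9.44.
d = 10^((m−M)/5 + 1) = 10^2.888 = 772.68 pc.
p = 1/d = 1/772.68 = 0.0012942 arcsec = 1.2942 mas.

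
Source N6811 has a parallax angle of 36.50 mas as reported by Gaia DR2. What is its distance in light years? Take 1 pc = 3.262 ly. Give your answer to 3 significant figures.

p = 36.50 mas = 0.03650 arcsec.
d = 1/p = 1/0.03650 = 27.397 pc.
In light-years: 27.397 × 3.262 = 89.369 ly.

89.4 light years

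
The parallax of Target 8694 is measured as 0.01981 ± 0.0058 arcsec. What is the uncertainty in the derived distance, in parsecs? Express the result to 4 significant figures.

d = 1/p, so σ_d = σ_p / p².
σ_d = 0.00580 / (0.01981)² = 0.00580 / 0.00039244 = 14.779 pc.

14.78 pc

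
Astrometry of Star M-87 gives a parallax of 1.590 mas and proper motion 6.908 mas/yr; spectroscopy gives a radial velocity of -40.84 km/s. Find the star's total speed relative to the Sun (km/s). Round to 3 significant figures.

45.7 km/s

d = 1/p = 1/0.001590″ = 628.93 pc.
μ = 6.908 mas/yr = 0.006908 ″/yr.
v_t = 4.740 μ d = 4.740 × 0.006908 × 628.93 = 20.594 km/s.
v = √(v_r² + v_t²) = √((-40.84)² + 20.594²) = √2092.02 = 45.739 km/s.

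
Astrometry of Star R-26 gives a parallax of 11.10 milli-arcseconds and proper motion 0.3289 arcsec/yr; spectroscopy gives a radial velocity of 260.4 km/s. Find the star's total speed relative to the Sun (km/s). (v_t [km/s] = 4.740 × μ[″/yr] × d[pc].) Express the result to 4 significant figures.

d = 1/p = 1/0.01110″ = 90.09 pc.
v_t = 4.740 μ d = 4.740 × 0.3289 × 90.09 = 140.45 km/s.
v = √(v_r² + v_t²) = √(260.4² + 140.45²) = √87534.4 = 295.86 km/s.

295.9 km/s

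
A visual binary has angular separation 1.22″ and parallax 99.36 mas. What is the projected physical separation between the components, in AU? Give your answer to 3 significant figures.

d = 1/p = 1/0.09936″ = 10.064 pc.
At distance d (pc), an angle of θ arcsec spans θ·d AU: s = 1.22 × 10.064 = 12.278 AU.

12.3 AU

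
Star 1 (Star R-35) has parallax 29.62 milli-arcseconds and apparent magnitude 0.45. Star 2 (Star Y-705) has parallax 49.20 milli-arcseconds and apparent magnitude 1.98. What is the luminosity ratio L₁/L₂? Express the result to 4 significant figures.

d₁ = 1/p₁ = 1/0.02962″ = 33.761 pc; d₂ = 1/p₂ = 1/0.04920″ = 20.325 pc.
M₁ = m₁ − 5 log₁₀ d₁ + 5 = 0.45 − 7.6421 + 5 = -2.1921.
M₂ = 1.98 − 6.5402 + 5 = 0.4398.
L₁/L₂ = 10^(0.4(M₂ − M₁)) = 10^(0.4 × 2.6319) = 10^1.05276 = 11.292.

L₁/L₂ = 11.29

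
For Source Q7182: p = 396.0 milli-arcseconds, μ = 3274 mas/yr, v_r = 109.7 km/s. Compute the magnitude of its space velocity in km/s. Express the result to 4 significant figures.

d = 1/p = 1/0.3960″ = 2.5253 pc.
μ = 3274 mas/yr = 3.274 ″/yr.
v_t = 4.740 μ d = 4.740 × 3.274 × 2.5253 = 39.19 km/s.
v = √(v_r² + v_t²) = √(109.7² + 39.19²) = √13569.9 = 116.49 km/s.

116.5 km/s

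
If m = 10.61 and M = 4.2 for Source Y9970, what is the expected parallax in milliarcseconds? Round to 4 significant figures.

m − M = 10.61 − 4.2 = 6.41.
d = 10^((m−M)/5 + 1) = 10^2.282 = 191.43 pc.
p = 1/d = 1/191.43 = 0.0052238 arcsec = 5.2238 mas.

5.224 mas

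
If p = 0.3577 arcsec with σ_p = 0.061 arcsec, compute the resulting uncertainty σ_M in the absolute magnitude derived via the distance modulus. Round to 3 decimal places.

σ_M = 0.370 mag

M = m − 5 log₁₀ d + 5 = m + 5 log₁₀ p + 5, so ∂M/∂p = 5/(p ln 10).
σ_M = (5/ln 10) · (σ_p/p) = 2.1715 × 0.061/0.3577 = 2.1715 × 0.17053 = 0.37031.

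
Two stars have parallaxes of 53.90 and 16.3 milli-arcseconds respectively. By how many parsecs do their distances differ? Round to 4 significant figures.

d_A = 1/0.05390″ = 18.553 pc; d_B = 1/0.01630″ = 61.35 pc.
|d_B − d_A| = |61.35 − 18.553| = 42.797 pc.

42.80 pc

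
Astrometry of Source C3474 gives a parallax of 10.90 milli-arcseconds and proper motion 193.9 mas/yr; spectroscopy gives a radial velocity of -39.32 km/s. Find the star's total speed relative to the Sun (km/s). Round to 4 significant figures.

93.04 km/s

d = 1/p = 1/0.01090″ = 91.743 pc.
μ = 193.9 mas/yr = 0.1939 ″/yr.
v_t = 4.740 μ d = 4.740 × 0.1939 × 91.743 = 84.32 km/s.
v = √(v_r² + v_t²) = √((-39.32)² + 84.32²) = √8655.92 = 93.037 km/s.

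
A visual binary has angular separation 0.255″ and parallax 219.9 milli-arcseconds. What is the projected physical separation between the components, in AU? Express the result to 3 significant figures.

1.16 AU

d = 1/p = 1/0.2199″ = 4.5475 pc.
At distance d (pc), an angle of θ arcsec spans θ·d AU: s = 0.255 × 4.5475 = 1.1596 AU.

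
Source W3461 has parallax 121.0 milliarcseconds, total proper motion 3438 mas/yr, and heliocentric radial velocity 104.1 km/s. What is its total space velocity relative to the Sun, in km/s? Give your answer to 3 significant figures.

170 km/s

d = 1/p = 1/0.1210″ = 8.2645 pc.
μ = 3438 mas/yr = 3.438 ″/yr.
v_t = 4.740 μ d = 4.740 × 3.438 × 8.2645 = 134.68 km/s.
v = √(v_r² + v_t²) = √(104.1² + 134.68²) = √28975.5 = 170.22 km/s.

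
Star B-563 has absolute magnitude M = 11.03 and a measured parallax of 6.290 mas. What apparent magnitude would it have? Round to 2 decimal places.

m = 17.04

d = 1/p = 1/0.006290″ = 158.98 pc.
m − M = 5 log₁₀ d − 5 = 5 log₁₀(158.98) − 5 = 11.0067 − 5 = 6.0067.
m = M + (m − M) = 11.03 + 6.0067 = 17.04.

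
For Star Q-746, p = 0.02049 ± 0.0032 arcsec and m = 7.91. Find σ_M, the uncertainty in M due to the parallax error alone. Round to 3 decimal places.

σ_M = 0.339 mag

M = m − 5 log₁₀ d + 5 = m + 5 log₁₀ p + 5, so ∂M/∂p = 5/(p ln 10).
σ_M = (5/ln 10) · (σ_p/p) = 2.1715 × 0.0032/0.02049 = 2.1715 × 0.15617 = 0.33912.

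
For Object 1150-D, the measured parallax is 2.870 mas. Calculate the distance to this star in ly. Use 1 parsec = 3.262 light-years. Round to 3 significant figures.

p = 2.870 mas = 0.002870 arcsec.
d = 1/p = 1/0.002870 = 348.43 pc.
In light-years: 348.43 × 3.262 = 1136.6 ly.

1140 ly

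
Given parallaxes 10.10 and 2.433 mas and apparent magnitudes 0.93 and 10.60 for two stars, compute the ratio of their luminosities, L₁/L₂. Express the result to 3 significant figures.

L₁/L₂ = 428

d₁ = 1/p₁ = 1/0.01010″ = 99.01 pc; d₂ = 1/p₂ = 1/0.002433″ = 411.02 pc.
M₁ = m₁ − 5 log₁₀ d₁ + 5 = 0.93 − 9.9784 + 5 = -4.0484.
M₂ = 10.60 − 13.0693 + 5 = 2.5307.
L₁/L₂ = 10^(0.4(M₂ − M₁)) = 10^(0.4 × 6.5791) = 10^2.63164 = 428.19.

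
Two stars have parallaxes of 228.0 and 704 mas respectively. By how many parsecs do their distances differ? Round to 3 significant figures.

d_A = 1/0.2280″ = 4.386 pc; d_B = 1/0.7040″ = 1.4205 pc.
|d_B − d_A| = |1.4205 − 4.386| = 2.9655 pc.

2.97 pc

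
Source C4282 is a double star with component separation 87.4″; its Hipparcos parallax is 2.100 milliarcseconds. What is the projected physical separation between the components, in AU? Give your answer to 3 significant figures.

41600 AU

d = 1/p = 1/0.002100″ = 476.19 pc.
At distance d (pc), an angle of θ arcsec spans θ·d AU: s = 87.4 × 476.19 = 41619 AU.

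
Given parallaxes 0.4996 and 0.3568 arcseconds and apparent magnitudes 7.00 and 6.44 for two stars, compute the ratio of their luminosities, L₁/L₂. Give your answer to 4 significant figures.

L₁/L₂ = 0.3045

d₁ = 1/p₁ = 1/0.4996″ = 2.0016 pc; d₂ = 1/p₂ = 1/0.3568″ = 2.8027 pc.
M₁ = m₁ − 5 log₁₀ d₁ + 5 = 7.00 − 1.5069 + 5 = 10.4931.
M₂ = 6.44 − 2.2379 + 5 = 9.2021.
L₁/L₂ = 10^(0.4(M₂ − M₁)) = 10^(0.4 × (-1.2910)) = 10^(-0.51640) = 0.30451.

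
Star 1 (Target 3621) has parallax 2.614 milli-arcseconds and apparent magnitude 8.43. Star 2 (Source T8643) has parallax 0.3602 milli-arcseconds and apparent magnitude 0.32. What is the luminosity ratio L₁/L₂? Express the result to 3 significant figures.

L₁/L₂ = 1.08 × 10^-5

d₁ = 1/p₁ = 1/0.002614″ = 382.56 pc; d₂ = 1/p₂ = 1/0.0003602″ = 2776.2 pc.
M₁ = m₁ − 5 log₁₀ d₁ + 5 = 8.43 − 12.9135 + 5 = 0.5165.
M₂ = 0.32 − 17.2173 + 5 = -11.8973.
L₁/L₂ = 10^(0.4(M₂ − M₁)) = 10^(0.4 × (-12.4138)) = 10^(-4.96552) = 0.000010826.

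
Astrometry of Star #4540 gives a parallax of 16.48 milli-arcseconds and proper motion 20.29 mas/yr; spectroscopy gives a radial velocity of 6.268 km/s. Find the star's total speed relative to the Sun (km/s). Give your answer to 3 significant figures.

8.56 km/s

d = 1/p = 1/0.01648″ = 60.68 pc.
μ = 20.29 mas/yr = 0.02029 ″/yr.
v_t = 4.740 μ d = 4.740 × 0.02029 × 60.68 = 5.8359 km/s.
v = √(v_r² + v_t²) = √(6.268² + 5.8359²) = √73.3456 = 8.5642 km/s.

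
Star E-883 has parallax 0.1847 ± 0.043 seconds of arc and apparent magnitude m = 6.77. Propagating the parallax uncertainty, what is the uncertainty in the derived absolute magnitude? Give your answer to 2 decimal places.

σ_M = 0.51 mag

M = m − 5 log₁₀ d + 5 = m + 5 log₁₀ p + 5, so ∂M/∂p = 5/(p ln 10).
σ_M = (5/ln 10) · (σ_p/p) = 2.1715 × 0.043/0.1847 = 2.1715 × 0.23281 = 0.50555.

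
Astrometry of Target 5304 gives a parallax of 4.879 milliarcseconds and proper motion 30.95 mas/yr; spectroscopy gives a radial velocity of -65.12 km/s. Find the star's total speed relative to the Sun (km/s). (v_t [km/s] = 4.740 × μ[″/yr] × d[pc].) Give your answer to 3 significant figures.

71.7 km/s

d = 1/p = 1/0.004879″ = 204.96 pc.
μ = 30.95 mas/yr = 0.03095 ″/yr.
v_t = 4.740 μ d = 4.740 × 0.03095 × 204.96 = 30.068 km/s.
v = √(v_r² + v_t²) = √((-65.12)² + 30.068²) = √5144.7 = 71.727 km/s.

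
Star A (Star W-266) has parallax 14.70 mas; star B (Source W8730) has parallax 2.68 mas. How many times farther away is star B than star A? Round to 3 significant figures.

Since d = 1/p, d_B/d_A = p_A/p_B.
= 14.70 / 2.68 = 5.4851.

5.49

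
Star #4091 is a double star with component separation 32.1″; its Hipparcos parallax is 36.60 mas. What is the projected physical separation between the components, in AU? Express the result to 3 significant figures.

877 AU

d = 1/p = 1/0.03660″ = 27.322 pc.
At distance d (pc), an angle of θ arcsec spans θ·d AU: s = 32.1 × 27.322 = 877.04 AU.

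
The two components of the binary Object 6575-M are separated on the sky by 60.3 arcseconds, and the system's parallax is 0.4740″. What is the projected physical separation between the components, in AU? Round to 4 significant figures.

d = 1/p = 1/0.4740″ = 2.1097 pc.
At distance d (pc), an angle of θ arcsec spans θ·d AU: s = 60.3 × 2.1097 = 127.21 AU.

127.2 AU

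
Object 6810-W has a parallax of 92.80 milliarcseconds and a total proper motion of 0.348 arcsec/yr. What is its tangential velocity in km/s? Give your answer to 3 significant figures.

d = 1/p = 1/0.09280″ = 10.776 pc.
v_t = 4.74 × μ × d = 4.74 × 0.348 × 10.776 = 17.775 km/s.

17.8 km/s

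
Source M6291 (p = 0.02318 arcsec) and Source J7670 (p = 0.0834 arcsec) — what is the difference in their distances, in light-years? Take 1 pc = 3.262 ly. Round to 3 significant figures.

102 ly

d_A = 1/0.02318″ = 43.141 pc; d_B = 1/0.08340″ = 11.99 pc.
|d_B − d_A| = |11.99 − 43.141| = 31.151 pc = 31.151 × 3.262 ly = 101.61 ly.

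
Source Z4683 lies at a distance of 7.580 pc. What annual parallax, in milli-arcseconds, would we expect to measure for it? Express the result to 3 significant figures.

132 mas

p = 1/d = 1/7.58 = 0.13193 arcsec.
= 0.13193 × 1000 = 131.93 mas.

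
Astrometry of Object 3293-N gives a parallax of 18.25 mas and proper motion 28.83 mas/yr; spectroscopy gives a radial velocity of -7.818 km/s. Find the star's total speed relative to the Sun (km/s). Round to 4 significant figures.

10.83 km/s

d = 1/p = 1/0.01825″ = 54.795 pc.
μ = 28.83 mas/yr = 0.02883 ″/yr.
v_t = 4.740 μ d = 4.740 × 0.02883 × 54.795 = 7.488 km/s.
v = √(v_r² + v_t²) = √((-7.818)² + 7.488²) = √117.191 = 10.825 km/s.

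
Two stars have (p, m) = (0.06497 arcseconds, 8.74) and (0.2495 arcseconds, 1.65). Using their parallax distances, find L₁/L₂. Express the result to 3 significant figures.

d₁ = 1/p₁ = 1/0.06497″ = 15.392 pc; d₂ = 1/p₂ = 1/0.2495″ = 4.008 pc.
M₁ = m₁ − 5 log₁₀ d₁ + 5 = 8.74 − 5.9365 + 5 = 7.8035.
M₂ = 1.65 − 3.0146 + 5 = 3.6354.
L₁/L₂ = 10^(0.4(M₂ − M₁)) = 10^(0.4 × (-4.1681)) = 10^(-1.66724) = 0.021516.

L₁/L₂ = 0.0215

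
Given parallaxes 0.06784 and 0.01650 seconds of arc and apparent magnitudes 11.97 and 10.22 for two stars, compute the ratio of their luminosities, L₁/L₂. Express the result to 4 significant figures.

L₁/L₂ = 0.01180

d₁ = 1/p₁ = 1/0.06784″ = 14.741 pc; d₂ = 1/p₂ = 1/0.01650″ = 60.606 pc.
M₁ = m₁ − 5 log₁₀ d₁ + 5 = 11.97 − 5.8426 + 5 = 11.1274.
M₂ = 10.22 − 8.9126 + 5 = 6.3074.
L₁/L₂ = 10^(0.4(M₂ − M₁)) = 10^(0.4 × (-4.8200)) = 10^(-1.92800) = 0.011803.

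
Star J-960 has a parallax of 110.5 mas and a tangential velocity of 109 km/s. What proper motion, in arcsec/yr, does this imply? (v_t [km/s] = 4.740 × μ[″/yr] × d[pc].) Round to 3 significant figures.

2.54 arcsec/yr

d = 1/p = 1/0.1105″ = 9.0498 pc.
μ = v_t / (4.74 d) = 109 / (4.74 × 9.0498) = 109 / 42.896 = 2.541 ″/yr.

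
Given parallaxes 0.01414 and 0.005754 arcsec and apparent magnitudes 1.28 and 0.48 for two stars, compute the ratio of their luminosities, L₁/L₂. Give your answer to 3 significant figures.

L₁/L₂ = 0.0793

d₁ = 1/p₁ = 1/0.01414″ = 70.721 pc; d₂ = 1/p₂ = 1/0.005754″ = 173.79 pc.
M₁ = m₁ − 5 log₁₀ d₁ + 5 = 1.28 − 9.2477 + 5 = -2.9677.
M₂ = 0.48 − 11.2001 + 5 = -5.7201.
L₁/L₂ = 10^(0.4(M₂ − M₁)) = 10^(0.4 × (-2.7524)) = 10^(-1.10096) = 0.079257.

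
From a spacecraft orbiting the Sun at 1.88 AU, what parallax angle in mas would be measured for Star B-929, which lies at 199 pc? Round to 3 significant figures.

9.45 mas

p (arcsec) = B (AU) / d (pc).
p = 1.88 / 199 = 0.0094472 arcsec = 9.4472 mas.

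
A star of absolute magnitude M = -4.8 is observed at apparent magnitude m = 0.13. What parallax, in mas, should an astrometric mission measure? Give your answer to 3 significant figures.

10.3 mas

m − M = 0.13 − (-4.8) = 4.93.
d = 10^((m−M)/5 + 1) = 10^1.986 = 96.828 pc.
p = 1/d = 1/96.828 = 0.010328 arcsec = 10.328 mas.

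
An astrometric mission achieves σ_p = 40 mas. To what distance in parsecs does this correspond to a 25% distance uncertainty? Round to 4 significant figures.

σ_d/d = σ_p/p, so the condition is σ_p/p ≤ 0.25, i.e. p ≥ σ_p/0.25.
p_min = 40/0.25 = 160 mas = 0.16 arcsec.
d_max = 1/p_min = 1/0.16 = 6.25 pc.

6.250 pc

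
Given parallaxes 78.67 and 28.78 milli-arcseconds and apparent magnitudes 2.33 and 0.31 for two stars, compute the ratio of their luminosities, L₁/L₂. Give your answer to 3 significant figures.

L₁/L₂ = 0.0208

d₁ = 1/p₁ = 1/0.07867″ = 12.711 pc; d₂ = 1/p₂ = 1/0.02878″ = 34.746 pc.
M₁ = m₁ − 5 log₁₀ d₁ + 5 = 2.33 − 5.5209 + 5 = 1.8091.
M₂ = 0.31 − 7.7045 + 5 = -2.3945.
L₁/L₂ = 10^(0.4(M₂ − M₁)) = 10^(0.4 × (-4.2036)) = 10^(-1.68144) = 0.020824.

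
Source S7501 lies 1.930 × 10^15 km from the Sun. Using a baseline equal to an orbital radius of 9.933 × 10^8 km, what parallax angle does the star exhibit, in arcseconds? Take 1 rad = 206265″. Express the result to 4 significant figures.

0.1062 arcsec

θ ≈ B/d = (9.933 × 10^8) / (1.930 × 10^15) = 5.1466 × 10^-7 rad.
In arcseconds: 5.1466 × 10^-7 × 206265 = 0.10616″.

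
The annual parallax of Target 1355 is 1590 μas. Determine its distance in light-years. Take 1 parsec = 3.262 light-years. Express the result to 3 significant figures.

p = 1590 μas = 0.001590 arcsec.
d = 1/p = 1/0.001590 = 628.93 pc.
In light-years: 628.93 × 3.262 = 2051.6 ly.

2050 light years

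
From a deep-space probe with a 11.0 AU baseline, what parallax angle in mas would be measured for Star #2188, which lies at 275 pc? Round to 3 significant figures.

40.0 mas

p (arcsec) = B (AU) / d (pc).
p = 11.0 / 275 = 0.04 arcsec = 40 mas.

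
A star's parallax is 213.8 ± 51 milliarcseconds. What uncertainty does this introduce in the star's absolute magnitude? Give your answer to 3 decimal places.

M = m − 5 log₁₀ d + 5 = m + 5 log₁₀ p + 5, so ∂M/∂p = 5/(p ln 10).
σ_M = (5/ln 10) · (σ_p/p) = 2.1715 × 51/213.8 = 2.1715 × 0.23854 = 0.51799.

σ_M = 0.518 mag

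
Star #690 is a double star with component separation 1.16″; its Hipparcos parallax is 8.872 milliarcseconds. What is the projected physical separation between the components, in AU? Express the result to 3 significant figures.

d = 1/p = 1/0.008872″ = 112.71 pc.
At distance d (pc), an angle of θ arcsec spans θ·d AU: s = 1.16 × 112.71 = 130.74 AU.

131 AU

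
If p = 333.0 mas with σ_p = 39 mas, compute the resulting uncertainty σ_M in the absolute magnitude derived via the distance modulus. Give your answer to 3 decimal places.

σ_M = 0.254 mag

M = m − 5 log₁₀ d + 5 = m + 5 log₁₀ p + 5, so ∂M/∂p = 5/(p ln 10).
σ_M = (5/ln 10) · (σ_p/p) = 2.1715 × 39/333.0 = 2.1715 × 0.11712 = 0.25433.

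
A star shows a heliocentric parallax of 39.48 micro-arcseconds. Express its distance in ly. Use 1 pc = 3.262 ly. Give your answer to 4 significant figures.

p = 39.48 micro-arcseconds = 0.00003948 arcsec.
d = 1/p = 1/0.00003948 = 25329 pc.
In light-years: 25329 × 3.262 = 82623 ly.

82620 ly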